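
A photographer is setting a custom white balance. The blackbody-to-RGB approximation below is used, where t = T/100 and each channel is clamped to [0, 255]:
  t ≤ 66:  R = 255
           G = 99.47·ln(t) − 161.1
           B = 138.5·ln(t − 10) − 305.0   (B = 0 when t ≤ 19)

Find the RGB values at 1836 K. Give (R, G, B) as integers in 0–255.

t = 1836/100 = 18.36; the t ≤ 66 branch applies.
R = 255 by definition for t ≤ 66.
G = 99.47·ln 18.36 − 161.1 = 99.47·2.9102 − 161.1 = 128.375.
t = 18.36 ≤ 19, so B = 0.
Rounded: (255, 128, 0).

(255, 128, 0)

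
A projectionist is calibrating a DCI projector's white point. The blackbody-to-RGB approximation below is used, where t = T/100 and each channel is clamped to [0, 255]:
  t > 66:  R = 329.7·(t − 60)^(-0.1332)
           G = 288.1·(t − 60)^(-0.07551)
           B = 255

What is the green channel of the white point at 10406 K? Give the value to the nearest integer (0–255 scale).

216

t = 10406/100 = 104.06; the t > 66 branch applies.
G = 288.1·(104.06 − 60)^(-0.07551) = 288.1·44.06^(-0.07551) = 288.1·0.75138 = 216.472.
Rounded: 216.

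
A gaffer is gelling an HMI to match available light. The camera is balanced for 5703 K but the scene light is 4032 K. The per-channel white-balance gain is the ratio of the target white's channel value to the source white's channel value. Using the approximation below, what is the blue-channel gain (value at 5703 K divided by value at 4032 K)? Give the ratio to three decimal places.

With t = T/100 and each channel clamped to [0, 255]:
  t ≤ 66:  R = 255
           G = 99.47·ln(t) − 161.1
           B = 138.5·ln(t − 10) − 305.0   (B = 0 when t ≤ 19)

1.363

At 4032 K (t = 40.32):
  B = 138.5·ln(40.32 − 10) − 305.0 = 138.5·ln 30.32 − 305.0 = 138.5·3.4118 − 305.0 = 167.535.
At 5703 K (t = 57.03):
  B = 138.5·ln(57.03 − 10) − 305.0 = 138.5·ln 47.03 − 305.0 = 138.5·3.8508 − 305.0 = 228.334.
Gain = 228.334 / 167.535 = 1.3629 → 1.363.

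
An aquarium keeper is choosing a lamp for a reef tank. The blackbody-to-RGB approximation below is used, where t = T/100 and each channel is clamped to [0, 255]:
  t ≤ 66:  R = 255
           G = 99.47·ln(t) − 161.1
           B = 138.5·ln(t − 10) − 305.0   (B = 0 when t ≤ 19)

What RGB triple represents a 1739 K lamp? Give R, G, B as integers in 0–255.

R=255, G=123, B=0

t = 1739/100 = 17.39; the t ≤ 66 branch applies.
R = 255 by definition for t ≤ 66.
G = 99.47·ln 17.39 − 161.1 = 99.47·2.8559 − 161.1 = 122.976.
t = 17.39 ≤ 19, so B = 0.
Rounded: (255, 123, 0).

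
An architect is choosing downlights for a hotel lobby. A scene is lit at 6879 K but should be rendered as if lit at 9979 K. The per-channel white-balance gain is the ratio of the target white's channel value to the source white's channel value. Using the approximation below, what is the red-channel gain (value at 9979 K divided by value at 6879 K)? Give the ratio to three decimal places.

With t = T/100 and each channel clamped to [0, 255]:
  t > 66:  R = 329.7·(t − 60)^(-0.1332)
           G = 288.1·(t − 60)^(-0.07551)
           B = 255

At 6879 K (t = 68.79):
  R = 329.7·(68.79 − 60)^(-0.1332) = 329.7·8.79^(-0.1332) = 329.7·0.74862 = 246.820.
At 9979 K (t = 99.79):
  R = 329.7·(99.79 − 60)^(-0.1332) = 329.7·39.79^(-0.1332) = 329.7·0.61222 = 201.850.
Gain = 201.850 / 246.820 = 0.8178 → 0.818.

0.818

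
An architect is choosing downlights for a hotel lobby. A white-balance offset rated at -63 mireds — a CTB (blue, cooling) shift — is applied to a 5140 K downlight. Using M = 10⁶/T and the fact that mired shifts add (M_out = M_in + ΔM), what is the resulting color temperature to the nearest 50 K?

M_in = 10⁶/5140 = 194.55 mireds.
M_out = 194.55 + (-63) = 131.55 mireds.
T_out = 10⁶/131.55 = 7601.5 K → 7600 K.

7600 K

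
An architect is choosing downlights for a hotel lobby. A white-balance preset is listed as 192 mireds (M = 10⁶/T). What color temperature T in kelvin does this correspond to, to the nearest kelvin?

T = 10⁶ / 192 = 5208.33 K → 5208 K.

5208 K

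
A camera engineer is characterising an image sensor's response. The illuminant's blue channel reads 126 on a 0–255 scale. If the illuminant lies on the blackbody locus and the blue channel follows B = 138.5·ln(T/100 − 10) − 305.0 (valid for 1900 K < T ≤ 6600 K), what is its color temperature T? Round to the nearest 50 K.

3250 K

ln(t − 10) = (126 + 305.0) / 138.5 = 3.1119.
t − 10 = e^3.1119 = 22.464, so t = 32.464.
T = 100·t = 3246 K → 3250 K to the nearest 50 K.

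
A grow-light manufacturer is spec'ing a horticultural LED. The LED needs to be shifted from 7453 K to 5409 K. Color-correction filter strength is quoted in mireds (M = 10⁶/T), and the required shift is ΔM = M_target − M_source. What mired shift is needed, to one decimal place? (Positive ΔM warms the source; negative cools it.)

+50.7 mireds

M_source = 10⁶/7453 = 134.174; M_target = 10⁶/5409 = 184.877.
ΔM = 184.877 − 134.174 = 50.703 → +50.7 mireds, a warming shift.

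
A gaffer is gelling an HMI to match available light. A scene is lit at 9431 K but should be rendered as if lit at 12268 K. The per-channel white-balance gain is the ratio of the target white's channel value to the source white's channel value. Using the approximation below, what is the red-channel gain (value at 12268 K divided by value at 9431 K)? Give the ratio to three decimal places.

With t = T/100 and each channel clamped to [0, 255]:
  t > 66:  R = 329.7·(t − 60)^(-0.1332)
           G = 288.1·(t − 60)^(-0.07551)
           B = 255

At 9431 K (t = 94.31):
  R = 329.7·(94.31 − 60)^(-0.1332) = 329.7·34.31^(-0.1332) = 329.7·0.62443 = 205.874.
At 12268 K (t = 122.68):
  R = 329.7·(122.68 − 60)^(-0.1332) = 329.7·62.68^(-0.1332) = 329.7·0.57627 = 189.995.
Gain = 189.995 / 205.874 = 0.9229 → 0.923.

0.923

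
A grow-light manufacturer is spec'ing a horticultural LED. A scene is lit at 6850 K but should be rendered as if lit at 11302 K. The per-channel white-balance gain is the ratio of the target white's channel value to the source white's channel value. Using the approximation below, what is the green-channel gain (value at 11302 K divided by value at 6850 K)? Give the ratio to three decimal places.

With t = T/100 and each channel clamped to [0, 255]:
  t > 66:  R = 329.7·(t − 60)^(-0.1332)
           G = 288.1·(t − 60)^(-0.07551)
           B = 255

0.871

At 6850 K (t = 68.5):
  G = 288.1·(68.5 − 60)^(-0.07551) = 288.1·8.5^(-0.07551) = 288.1·0.85078 = 245.111.
At 11302 K (t = 113.02):
  G = 288.1·(113.02 − 60)^(-0.07551) = 288.1·53.02^(-0.07551) = 288.1·0.74095 = 213.467.
Gain = 213.467 / 245.111 = 0.8709 → 0.871.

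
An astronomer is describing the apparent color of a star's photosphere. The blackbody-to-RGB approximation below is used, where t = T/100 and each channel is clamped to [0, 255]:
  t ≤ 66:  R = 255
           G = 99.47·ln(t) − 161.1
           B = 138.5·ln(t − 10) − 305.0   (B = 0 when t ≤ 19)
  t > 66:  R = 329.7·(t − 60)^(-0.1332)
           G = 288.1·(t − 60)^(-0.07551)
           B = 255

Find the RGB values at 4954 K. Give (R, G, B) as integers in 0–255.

(255, 227, 204)

t = 4954/100 = 49.54; the t ≤ 66 branch applies.
R = 255 by definition for t ≤ 66.
G = 99.47·ln 49.54 − 161.1 = 99.47·3.9028 − 161.1 = 227.110.
B = 138.5·ln(49.54 − 10) − 305.0 = 138.5·ln 39.54 − 305.0 = 138.5·3.6773 − 305.0 = 204.308.
Rounded: (255, 227, 204).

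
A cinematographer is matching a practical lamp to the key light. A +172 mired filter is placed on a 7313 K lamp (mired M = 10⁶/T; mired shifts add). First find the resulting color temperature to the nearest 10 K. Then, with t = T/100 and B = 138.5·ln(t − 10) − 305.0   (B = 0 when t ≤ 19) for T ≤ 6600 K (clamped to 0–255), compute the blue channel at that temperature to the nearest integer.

M_in = 10⁶/7313 = 136.74; M_out = 136.74 + (+172) = 308.74.
T_out = 10⁶/308.74 = 3238.9 K → 3240 K; t = 32.4.
B = 138.5·ln(32.4 − 10) − 305.0 = 138.5·ln 22.4 − 305.0 = 138.5·3.1091 − 305.0 = 125.605.
Rounded: 126.

126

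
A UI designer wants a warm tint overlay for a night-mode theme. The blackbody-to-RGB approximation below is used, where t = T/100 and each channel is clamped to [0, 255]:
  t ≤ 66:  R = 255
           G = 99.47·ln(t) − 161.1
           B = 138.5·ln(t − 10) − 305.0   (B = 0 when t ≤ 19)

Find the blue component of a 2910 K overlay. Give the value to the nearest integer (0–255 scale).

t = 2910/100 = 29.1; the t ≤ 66 branch applies.
B = 138.5·ln(29.1 − 10) − 305.0 = 138.5·ln 19.1 − 305.0 = 138.5·2.9497 − 305.0 = 103.532.
Rounded: 104.

104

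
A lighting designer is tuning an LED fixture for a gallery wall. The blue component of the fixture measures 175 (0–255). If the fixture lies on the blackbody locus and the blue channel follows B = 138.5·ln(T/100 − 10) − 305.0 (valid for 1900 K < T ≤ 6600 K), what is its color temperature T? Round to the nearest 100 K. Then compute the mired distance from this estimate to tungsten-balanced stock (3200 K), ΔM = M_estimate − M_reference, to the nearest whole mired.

ln(t − 10) = (175 + 305.0) / 138.5 = 3.4657.
t − 10 = e^3.4657 = 31.999, so t = 41.999.
T = 100·t = 4200 K → 4200 K to the nearest 100 K.
M_estimate = 10⁶/4200 = 238.10; M_reference = 10⁶/3200 = 312.50.
ΔM = 238.10 − 312.50 = -74.40 → -74 mireds.

-74 mireds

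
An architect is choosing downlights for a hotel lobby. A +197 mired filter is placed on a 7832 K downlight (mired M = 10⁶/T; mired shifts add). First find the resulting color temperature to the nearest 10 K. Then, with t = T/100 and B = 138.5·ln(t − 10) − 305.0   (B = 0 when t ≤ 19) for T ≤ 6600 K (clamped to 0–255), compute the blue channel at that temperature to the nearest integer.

M_in = 10⁶/7832 = 127.68; M_out = 127.68 + (+197) = 324.68.
T_out = 10⁶/324.68 = 3079.9 K → 3080 K; t = 30.8.
B = 138.5·ln(30.8 − 10) − 305.0 = 138.5·ln 20.8 − 305.0 = 138.5·3.0350 − 305.0 = 115.341.
Rounded: 115.

115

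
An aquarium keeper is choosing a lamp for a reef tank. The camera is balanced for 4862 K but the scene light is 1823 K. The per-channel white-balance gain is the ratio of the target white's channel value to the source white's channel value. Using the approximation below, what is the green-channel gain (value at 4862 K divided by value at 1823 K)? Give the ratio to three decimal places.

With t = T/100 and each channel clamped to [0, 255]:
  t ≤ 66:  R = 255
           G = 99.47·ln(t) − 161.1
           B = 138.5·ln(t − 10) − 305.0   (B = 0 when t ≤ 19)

At 1823 K (t = 18.23):
  G = 99.47·ln 18.23 − 161.1 = 99.47·2.9031 − 161.1 = 127.668.
At 4862 K (t = 48.62):
  G = 99.47·ln 48.62 − 161.1 = 99.47·3.8840 − 161.1 = 225.245.
Gain = 225.245 / 127.668 = 1.7643 → 1.764.

1.764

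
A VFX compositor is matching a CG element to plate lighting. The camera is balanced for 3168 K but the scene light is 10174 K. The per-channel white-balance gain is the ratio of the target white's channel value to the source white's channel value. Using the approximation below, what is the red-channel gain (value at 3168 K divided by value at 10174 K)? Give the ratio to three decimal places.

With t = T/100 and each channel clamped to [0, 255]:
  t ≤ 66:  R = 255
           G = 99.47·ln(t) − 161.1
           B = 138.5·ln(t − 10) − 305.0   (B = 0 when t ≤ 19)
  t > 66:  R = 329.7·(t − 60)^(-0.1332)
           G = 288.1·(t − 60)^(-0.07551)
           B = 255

1.271

At 10174 K (t = 101.74):
  R = 329.7·(101.74 − 60)^(-0.1332) = 329.7·41.74^(-0.1332) = 329.7·0.60833 = 200.568.
At 3168 K (t = 31.68):
  R = 255 by definition for t ≤ 66.
Gain = 255.000 / 200.568 = 1.2714 → 1.271.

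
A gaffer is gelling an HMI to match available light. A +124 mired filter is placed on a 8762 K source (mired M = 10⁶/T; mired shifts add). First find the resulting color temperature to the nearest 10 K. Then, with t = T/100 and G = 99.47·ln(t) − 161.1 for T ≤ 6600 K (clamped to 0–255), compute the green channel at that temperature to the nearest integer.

211

M_in = 10⁶/8762 = 114.13; M_out = 114.13 + (+124) = 238.13.
T_out = 10⁶/238.13 = 4199.4 K → 4200 K; t = 42.
G = 99.47·ln 42 − 161.1 = 99.47·3.7377 − 161.1 = 210.686.
Rounded: 211.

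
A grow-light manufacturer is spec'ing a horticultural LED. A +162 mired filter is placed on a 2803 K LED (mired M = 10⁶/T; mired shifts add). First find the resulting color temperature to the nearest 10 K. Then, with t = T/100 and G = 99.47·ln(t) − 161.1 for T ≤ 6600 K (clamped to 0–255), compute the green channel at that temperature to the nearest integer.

133

M_in = 10⁶/2803 = 356.76; M_out = 356.76 + (+162) = 518.76.
T_out = 10⁶/518.76 = 1927.7 K → 1930 K; t = 19.3.
G = 99.47·ln 19.3 − 161.1 = 99.47·2.9601 − 161.1 = 133.342.
Rounded: 133.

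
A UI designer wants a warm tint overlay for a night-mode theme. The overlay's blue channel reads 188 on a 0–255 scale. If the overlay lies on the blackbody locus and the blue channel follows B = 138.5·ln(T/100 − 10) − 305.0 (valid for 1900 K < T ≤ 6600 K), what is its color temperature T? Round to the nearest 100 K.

ln(t − 10) = (188 + 305.0) / 138.5 = 3.5596.
t − 10 = e^3.5596 = 35.148, so t = 45.148.
T = 100·t = 4515 K → 4500 K to the nearest 100 K.

4500 K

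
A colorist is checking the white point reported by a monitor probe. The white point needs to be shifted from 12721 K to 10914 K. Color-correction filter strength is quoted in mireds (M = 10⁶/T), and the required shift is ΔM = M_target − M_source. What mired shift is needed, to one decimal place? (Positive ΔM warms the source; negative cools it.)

M_source = 10⁶/12721 = 78.610; M_target = 10⁶/10914 = 91.625.
ΔM = 91.625 − 78.610 = 13.015 → +13.0 mireds, a warming shift.

+13.0 mireds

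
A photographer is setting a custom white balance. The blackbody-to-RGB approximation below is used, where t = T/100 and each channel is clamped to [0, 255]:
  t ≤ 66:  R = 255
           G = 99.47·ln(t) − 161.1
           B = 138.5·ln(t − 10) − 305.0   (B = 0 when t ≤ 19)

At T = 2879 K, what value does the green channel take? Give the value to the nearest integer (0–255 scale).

173

t = 2879/100 = 28.79; the t ≤ 66 branch applies.
G = 99.47·ln 28.79 − 161.1 = 99.47·3.3600 − 161.1 = 173.122.
Rounded: 173.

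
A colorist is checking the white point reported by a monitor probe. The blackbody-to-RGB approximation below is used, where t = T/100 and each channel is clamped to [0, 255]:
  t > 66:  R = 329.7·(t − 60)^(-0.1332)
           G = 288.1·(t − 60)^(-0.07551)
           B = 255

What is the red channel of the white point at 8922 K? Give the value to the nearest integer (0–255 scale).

210

t = 8922/100 = 89.22; the t > 66 branch applies.
R = 329.7·(89.22 − 60)^(-0.1332) = 329.7·29.22^(-0.1332) = 329.7·0.63793 = 210.325.
Rounded: 210.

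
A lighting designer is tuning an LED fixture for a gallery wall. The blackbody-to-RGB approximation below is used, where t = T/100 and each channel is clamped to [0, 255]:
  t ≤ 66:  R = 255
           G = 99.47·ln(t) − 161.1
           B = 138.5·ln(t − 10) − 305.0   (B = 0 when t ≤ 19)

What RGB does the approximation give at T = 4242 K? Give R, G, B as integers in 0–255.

t = 4242/100 = 42.42; the t ≤ 66 branch applies.
R = 255 by definition for t ≤ 66.
G = 99.47·ln 42.42 − 161.1 = 99.47·3.7476 − 161.1 = 211.676.
B = 138.5·ln(42.42 − 10) − 305.0 = 138.5·ln 32.42 − 305.0 = 138.5·3.4788 − 305.0 = 176.810.
Rounded: (255, 212, 177).

R=255, G=212, B=177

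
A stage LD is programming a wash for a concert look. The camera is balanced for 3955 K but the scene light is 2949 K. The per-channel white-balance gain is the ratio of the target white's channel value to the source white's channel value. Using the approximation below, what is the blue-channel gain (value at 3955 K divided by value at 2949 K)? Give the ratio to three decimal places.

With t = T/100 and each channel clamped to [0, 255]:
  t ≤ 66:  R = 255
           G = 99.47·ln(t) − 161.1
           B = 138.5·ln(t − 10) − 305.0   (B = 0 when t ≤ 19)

At 2949 K (t = 29.49):
  B = 138.5·ln(29.49 − 10) − 305.0 = 138.5·ln 19.49 − 305.0 = 138.5·2.9699 − 305.0 = 106.331.
At 3955 K (t = 39.55):
  B = 138.5·ln(39.55 − 10) − 305.0 = 138.5·ln 29.55 − 305.0 = 138.5·3.3861 − 305.0 = 163.973.
Gain = 163.973 / 106.331 = 1.5421 → 1.542.

1.542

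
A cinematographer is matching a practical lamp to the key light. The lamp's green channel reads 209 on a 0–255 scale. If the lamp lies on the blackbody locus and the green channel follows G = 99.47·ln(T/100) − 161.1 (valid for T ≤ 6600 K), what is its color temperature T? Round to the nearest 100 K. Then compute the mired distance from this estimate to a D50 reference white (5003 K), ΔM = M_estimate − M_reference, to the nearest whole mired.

ln t = (209 + 161.1) / 99.47 = 3.7207.
t = e^3.7207 = 41.294.
T = 100·t = 4129 K → 4100 K to the nearest 100 K.
M_estimate = 10⁶/4100 = 243.90; M_reference = 10⁶/5003 = 199.88.
ΔM = 243.90 − 199.88 = 44.02 → +44 mireds.

+44 mireds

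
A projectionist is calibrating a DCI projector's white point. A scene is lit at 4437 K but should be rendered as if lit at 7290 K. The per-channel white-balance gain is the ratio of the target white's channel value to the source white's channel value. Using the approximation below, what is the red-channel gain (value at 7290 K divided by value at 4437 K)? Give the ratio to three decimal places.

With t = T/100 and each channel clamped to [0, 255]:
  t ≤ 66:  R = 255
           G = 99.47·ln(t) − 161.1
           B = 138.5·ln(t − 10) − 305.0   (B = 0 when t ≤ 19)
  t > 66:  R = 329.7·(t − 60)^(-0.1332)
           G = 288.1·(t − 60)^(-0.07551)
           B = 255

At 4437 K (t = 44.37):
  R = 255 by definition for t ≤ 66.
At 7290 K (t = 72.9):
  R = 329.7·(72.9 − 60)^(-0.1332) = 329.7·12.9^(-0.1332) = 329.7·0.71133 = 234.525.
Gain = 234.525 / 255.000 = 0.9197 → 0.920.

0.920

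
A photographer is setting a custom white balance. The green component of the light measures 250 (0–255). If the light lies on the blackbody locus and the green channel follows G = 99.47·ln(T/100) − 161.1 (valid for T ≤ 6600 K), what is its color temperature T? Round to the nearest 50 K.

ln t = (250 + 161.1) / 99.47 = 4.1329.
t = e^4.1329 = 62.359.
T = 100·t = 6236 K → 6250 K to the nearest 50 K.

6250 K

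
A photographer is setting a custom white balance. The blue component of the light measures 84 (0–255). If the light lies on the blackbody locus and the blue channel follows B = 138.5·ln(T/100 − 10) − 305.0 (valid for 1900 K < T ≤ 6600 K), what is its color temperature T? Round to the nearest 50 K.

2650 K

ln(t − 10) = (84 + 305.0) / 138.5 = 2.8087.
t − 10 = e^2.8087 = 16.588, so t = 26.588.
T = 100·t = 2659 K → 2650 K to the nearest 50 K.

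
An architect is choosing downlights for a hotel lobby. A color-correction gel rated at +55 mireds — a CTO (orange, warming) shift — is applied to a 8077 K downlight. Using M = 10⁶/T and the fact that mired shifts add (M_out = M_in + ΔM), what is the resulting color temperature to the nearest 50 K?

5600 K

M_in = 10⁶/8077 = 123.81 mireds.
M_out = 123.81 + (+55) = 178.81 mireds.
T_out = 10⁶/178.81 = 5592.6 K → 5600 K.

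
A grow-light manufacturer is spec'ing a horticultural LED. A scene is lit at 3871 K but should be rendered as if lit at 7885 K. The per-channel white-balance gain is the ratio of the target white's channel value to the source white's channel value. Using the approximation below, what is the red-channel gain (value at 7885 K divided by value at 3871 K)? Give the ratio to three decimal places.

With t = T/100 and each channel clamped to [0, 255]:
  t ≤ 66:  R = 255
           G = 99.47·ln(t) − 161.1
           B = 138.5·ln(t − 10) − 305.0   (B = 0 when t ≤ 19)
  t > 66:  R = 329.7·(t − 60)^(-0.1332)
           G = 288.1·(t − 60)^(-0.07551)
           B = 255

0.874

At 3871 K (t = 38.71):
  R = 255 by definition for t ≤ 66.
At 7885 K (t = 78.85):
  R = 329.7·(78.85 − 60)^(-0.1332) = 329.7·18.85^(-0.1332) = 329.7·0.67628 = 222.971.
Gain = 222.971 / 255.000 = 0.8744 → 0.874.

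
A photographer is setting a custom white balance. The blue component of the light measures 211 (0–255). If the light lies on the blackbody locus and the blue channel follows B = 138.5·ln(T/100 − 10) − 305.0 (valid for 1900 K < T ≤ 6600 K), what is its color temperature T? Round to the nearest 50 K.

ln(t − 10) = (211 + 305.0) / 138.5 = 3.7256.
t − 10 = e^3.7256 = 41.497, so t = 51.497.
T = 100·t = 5150 K → 5150 K to the nearest 50 K.

5150 K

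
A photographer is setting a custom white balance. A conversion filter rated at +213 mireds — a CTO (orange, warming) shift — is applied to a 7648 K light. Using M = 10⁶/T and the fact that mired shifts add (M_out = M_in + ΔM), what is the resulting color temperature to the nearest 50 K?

2900 K

M_in = 10⁶/7648 = 130.75 mireds.
M_out = 130.75 + (+213) = 343.75 mireds.
T_out = 10⁶/343.75 = 2909.1 K → 2900 K.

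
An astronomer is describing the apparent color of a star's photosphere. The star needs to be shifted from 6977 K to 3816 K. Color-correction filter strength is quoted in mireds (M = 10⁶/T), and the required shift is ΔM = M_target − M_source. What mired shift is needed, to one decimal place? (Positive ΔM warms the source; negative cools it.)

M_source = 10⁶/6977 = 143.328; M_target = 10⁶/3816 = 262.055.
ΔM = 262.055 − 143.328 = 118.726 → +118.7 mireds, a warming shift.

+118.7 mireds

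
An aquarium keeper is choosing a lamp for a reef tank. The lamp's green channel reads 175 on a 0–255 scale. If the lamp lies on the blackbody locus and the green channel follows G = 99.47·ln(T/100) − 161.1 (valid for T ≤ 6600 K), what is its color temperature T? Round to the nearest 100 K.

2900 K

ln t = (175 + 161.1) / 99.47 = 3.3789.
t = e^3.3789 = 29.339.
T = 100·t = 2934 K → 2900 K to the nearest 100 K.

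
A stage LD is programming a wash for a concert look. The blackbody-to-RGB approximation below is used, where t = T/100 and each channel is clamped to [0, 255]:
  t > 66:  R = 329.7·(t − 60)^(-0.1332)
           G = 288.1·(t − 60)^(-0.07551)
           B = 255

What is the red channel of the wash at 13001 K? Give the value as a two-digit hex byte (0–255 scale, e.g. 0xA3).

t = 13001/100 = 130.01; the t > 66 branch applies.
R = 329.7·(130.01 − 60)^(-0.1332) = 329.7·70.01^(-0.1332) = 329.7·0.56784 = 187.216.
Rounded: 187; in hex, 0xBB.

0xBB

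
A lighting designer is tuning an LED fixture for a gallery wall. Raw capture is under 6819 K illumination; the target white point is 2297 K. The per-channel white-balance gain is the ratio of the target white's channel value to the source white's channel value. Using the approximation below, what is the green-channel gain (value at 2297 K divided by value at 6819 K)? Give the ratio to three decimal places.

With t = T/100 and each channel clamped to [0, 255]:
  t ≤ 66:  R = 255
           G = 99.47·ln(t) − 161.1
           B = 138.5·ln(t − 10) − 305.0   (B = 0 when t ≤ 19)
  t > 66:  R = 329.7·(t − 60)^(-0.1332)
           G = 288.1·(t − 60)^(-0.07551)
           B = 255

At 6819 K (t = 68.19):
  G = 288.1·(68.19 − 60)^(-0.07551) = 288.1·8.19^(-0.07551) = 288.1·0.85317 = 245.800.
At 2297 K (t = 22.97):
  G = 99.47·ln 22.97 − 161.1 = 99.47·3.1342 − 161.1 = 150.658.
Gain = 150.658 / 245.800 = 0.6129 → 0.613.

0.613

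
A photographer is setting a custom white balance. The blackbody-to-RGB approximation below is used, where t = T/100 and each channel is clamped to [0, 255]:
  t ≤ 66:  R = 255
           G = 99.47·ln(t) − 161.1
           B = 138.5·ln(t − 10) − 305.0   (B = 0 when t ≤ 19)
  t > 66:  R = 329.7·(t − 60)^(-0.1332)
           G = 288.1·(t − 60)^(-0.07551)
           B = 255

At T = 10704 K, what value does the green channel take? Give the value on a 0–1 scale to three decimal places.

t = 10704/100 = 107.04; the t > 66 branch applies.
G = 288.1·(107.04 − 60)^(-0.07551) = 288.1·47.04^(-0.07551) = 288.1·0.74767 = 215.405.
On a 0–1 scale: 215.405/255 = 0.8447 → 0.845.

0.845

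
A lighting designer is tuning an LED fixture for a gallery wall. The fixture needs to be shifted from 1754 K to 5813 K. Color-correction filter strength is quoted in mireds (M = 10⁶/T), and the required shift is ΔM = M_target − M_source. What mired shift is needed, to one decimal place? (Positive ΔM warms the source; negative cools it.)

-398.1 mireds

M_source = 10⁶/1754 = 570.125; M_target = 10⁶/5813 = 172.028.
ΔM = 172.028 − 570.125 = -398.097 → -398.1 mireds, a cooling shift.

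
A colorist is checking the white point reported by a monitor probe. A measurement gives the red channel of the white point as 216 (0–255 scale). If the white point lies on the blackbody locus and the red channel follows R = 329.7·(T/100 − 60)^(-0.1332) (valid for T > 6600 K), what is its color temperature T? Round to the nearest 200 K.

8400 K

(t − 60)^(-0.1332) = 216/329.7 = 0.65514.
t − 60 = 0.65514^(1/-0.1332) = 0.65514^(-7.508) = 23.926, so t = 83.926.
T = 100·t = 8393 K → 8400 K to the nearest 200 K.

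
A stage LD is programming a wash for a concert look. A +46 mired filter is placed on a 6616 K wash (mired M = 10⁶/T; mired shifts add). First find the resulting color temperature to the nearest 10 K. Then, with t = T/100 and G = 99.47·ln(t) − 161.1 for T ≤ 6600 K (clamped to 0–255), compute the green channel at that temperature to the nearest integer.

229

M_in = 10⁶/6616 = 151.15; M_out = 151.15 + (+46) = 197.15.
T_out = 10⁶/197.15 = 5072.3 K → 5070 K; t = 50.7.
G = 99.47·ln 50.7 − 161.1 = 99.47·3.9259 − 161.1 = 229.412.
Rounded: 229.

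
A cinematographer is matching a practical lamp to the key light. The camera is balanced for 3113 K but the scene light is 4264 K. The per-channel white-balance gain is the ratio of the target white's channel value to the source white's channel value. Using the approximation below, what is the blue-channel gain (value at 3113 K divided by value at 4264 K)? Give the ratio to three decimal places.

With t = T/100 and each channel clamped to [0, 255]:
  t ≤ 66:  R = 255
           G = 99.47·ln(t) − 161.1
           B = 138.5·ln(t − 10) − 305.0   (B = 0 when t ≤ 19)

0.661

At 4264 K (t = 42.64):
  B = 138.5·ln(42.64 − 10) − 305.0 = 138.5·ln 32.64 − 305.0 = 138.5·3.4855 − 305.0 = 177.747.
At 3113 K (t = 31.13):
  B = 138.5·ln(31.13 − 10) − 305.0 = 138.5·ln 21.13 − 305.0 = 138.5·3.0507 − 305.0 = 117.521.
Gain = 117.521 / 177.747 = 0.6612 → 0.661.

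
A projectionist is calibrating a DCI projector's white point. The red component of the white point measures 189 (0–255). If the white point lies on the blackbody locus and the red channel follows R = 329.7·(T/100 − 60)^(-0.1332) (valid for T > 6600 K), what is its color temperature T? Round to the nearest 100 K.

12500 K

(t − 60)^(-0.1332) = 189/329.7 = 0.57325.
t − 60 = 0.57325^(1/-0.1332) = 0.57325^(-7.508) = 65.199, so t = 125.199.
T = 100·t = 12520 K → 12500 K to the nearest 100 K.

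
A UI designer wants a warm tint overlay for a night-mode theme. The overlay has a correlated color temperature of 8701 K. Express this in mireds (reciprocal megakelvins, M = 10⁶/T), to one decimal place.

114.9 mireds

M = 10⁶ / 8701 = 114.929 → 114.9 mireds.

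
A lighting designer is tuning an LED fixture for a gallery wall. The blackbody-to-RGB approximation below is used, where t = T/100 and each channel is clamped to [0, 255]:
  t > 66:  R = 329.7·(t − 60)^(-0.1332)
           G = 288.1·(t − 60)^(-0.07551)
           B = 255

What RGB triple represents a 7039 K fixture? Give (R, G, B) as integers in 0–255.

(241, 241, 255)

t = 7039/100 = 70.39; the t > 66 branch applies.
R = 329.7·(70.39 − 60)^(-0.1332) = 329.7·10.39^(-0.1332) = 329.7·0.73213 = 241.382.
G = 288.1·(70.39 − 60)^(-0.07551) = 288.1·10.39^(-0.07551) = 288.1·0.83798 = 241.423.
B = 255 by definition for t > 66.
Rounded: (241, 241, 255).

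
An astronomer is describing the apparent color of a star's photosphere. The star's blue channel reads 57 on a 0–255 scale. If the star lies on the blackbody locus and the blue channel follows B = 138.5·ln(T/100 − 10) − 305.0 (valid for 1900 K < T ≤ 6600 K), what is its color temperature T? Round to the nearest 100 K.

2400 K

ln(t − 10) = (57 + 305.0) / 138.5 = 2.6137.
t − 10 = e^2.6137 = 13.650, so t = 23.650.
T = 100·t = 2365 K → 2400 K to the nearest 100 K.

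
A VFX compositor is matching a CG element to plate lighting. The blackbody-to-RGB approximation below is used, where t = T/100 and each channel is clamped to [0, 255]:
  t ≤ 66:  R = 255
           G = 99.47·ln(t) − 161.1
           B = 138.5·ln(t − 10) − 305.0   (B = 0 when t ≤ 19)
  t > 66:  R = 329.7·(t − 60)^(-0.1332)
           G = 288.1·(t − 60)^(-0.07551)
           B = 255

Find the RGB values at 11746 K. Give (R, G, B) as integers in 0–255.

t = 11746/100 = 117.46; the t > 66 branch applies.
R = 329.7·(117.46 − 60)^(-0.1332) = 329.7·57.46^(-0.1332) = 329.7·0.58298 = 192.208.
G = 288.1·(117.46 − 60)^(-0.07551) = 288.1·57.46^(-0.07551) = 288.1·0.73646 = 212.175.
B = 255 by definition for t > 66.
Rounded: (192, 212, 255).

(192, 212, 255)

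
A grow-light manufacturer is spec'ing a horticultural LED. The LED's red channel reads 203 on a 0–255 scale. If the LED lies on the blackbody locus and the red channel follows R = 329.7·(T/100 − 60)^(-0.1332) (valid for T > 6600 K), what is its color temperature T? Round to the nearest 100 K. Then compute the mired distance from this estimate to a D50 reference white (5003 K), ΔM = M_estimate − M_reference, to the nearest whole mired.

(t − 60)^(-0.1332) = 203/329.7 = 0.61571.
t − 60 = 0.61571^(1/-0.1332) = 0.61571^(-7.508) = 38.129, so t = 98.129.
T = 100·t = 9813 K → 9800 K to the nearest 100 K.
M_estimate = 10⁶/9800 = 102.04; M_reference = 10⁶/5003 = 199.88.
ΔM = 102.04 − 199.88 = -97.84 → -98 mireds.

-98 mireds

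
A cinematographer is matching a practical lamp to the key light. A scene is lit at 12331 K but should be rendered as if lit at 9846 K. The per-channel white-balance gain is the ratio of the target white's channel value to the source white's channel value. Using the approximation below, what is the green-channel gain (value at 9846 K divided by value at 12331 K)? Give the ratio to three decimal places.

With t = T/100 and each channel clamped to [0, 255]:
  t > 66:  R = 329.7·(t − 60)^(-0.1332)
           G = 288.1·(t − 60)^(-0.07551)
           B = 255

At 12331 K (t = 123.31):
  G = 288.1·(123.31 − 60)^(-0.07551) = 288.1·63.31^(-0.07551) = 288.1·0.73109 = 210.627.
At 9846 K (t = 98.46):
  G = 288.1·(98.46 − 60)^(-0.07551) = 288.1·38.46^(-0.07551) = 288.1·0.75913 = 218.705.
Gain = 218.705 / 210.627 = 1.0384 → 1.038.

1.038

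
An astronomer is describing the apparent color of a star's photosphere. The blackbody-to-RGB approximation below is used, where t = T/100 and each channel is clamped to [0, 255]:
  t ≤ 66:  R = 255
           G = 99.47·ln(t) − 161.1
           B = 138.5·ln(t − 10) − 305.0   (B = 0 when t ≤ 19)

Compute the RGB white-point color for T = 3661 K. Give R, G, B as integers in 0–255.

t = 3661/100 = 36.61; the t ≤ 66 branch applies.
R = 255 by definition for t ≤ 66.
G = 99.47·ln 36.61 − 161.1 = 99.47·3.6003 − 161.1 = 197.024.
B = 138.5·ln(36.61 − 10) − 305.0 = 138.5·ln 26.61 − 305.0 = 138.5·3.2813 − 305.0 = 149.458.
Rounded: (255, 197, 149).

R=255, G=197, B=149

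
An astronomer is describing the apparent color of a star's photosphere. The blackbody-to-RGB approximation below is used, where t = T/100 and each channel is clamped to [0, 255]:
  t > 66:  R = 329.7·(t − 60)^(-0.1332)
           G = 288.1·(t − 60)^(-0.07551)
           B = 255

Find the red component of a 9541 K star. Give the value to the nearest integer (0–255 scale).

t = 9541/100 = 95.41; the t > 66 branch applies.
R = 329.7·(95.41 − 60)^(-0.1332) = 329.7·35.41^(-0.1332) = 329.7·0.62181 = 205.010.
Rounded: 205.

205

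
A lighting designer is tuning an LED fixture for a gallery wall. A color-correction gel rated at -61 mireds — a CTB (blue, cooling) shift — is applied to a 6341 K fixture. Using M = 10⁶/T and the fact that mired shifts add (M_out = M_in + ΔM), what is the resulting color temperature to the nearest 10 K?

10340 K

M_in = 10⁶/6341 = 157.70 mireds.
M_out = 157.70 + (-61) = 96.70 mireds.
T_out = 10⁶/96.70 = 10340.9 K → 10340 K.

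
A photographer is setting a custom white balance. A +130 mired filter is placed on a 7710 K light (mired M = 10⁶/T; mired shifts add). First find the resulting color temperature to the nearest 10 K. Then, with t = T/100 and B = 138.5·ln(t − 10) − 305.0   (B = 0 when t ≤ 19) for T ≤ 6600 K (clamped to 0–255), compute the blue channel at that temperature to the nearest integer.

159

M_in = 10⁶/7710 = 129.70; M_out = 129.70 + (+130) = 259.70.
T_out = 10⁶/259.70 = 3850.6 K → 3850 K; t = 38.5.
B = 138.5·ln(38.5 − 10) − 305.0 = 138.5·ln 28.5 − 305.0 = 138.5·3.3499 − 305.0 = 158.962.
Rounded: 159.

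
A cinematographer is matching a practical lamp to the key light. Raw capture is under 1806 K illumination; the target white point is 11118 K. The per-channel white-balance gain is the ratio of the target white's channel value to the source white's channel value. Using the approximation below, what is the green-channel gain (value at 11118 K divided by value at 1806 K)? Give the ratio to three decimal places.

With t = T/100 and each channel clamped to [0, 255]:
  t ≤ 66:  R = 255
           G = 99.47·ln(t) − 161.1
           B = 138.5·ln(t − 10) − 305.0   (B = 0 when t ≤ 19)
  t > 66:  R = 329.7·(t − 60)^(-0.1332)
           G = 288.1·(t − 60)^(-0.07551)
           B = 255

At 1806 K (t = 18.06):
  G = 99.47·ln 18.06 − 161.1 = 99.47·2.8937 − 161.1 = 126.736.
At 11118 K (t = 111.18):
  G = 288.1·(111.18 − 60)^(-0.07551) = 288.1·51.18^(-0.07551) = 288.1·0.74293 = 214.037.
Gain = 214.037 / 126.736 = 1.6888 → 1.689.

1.689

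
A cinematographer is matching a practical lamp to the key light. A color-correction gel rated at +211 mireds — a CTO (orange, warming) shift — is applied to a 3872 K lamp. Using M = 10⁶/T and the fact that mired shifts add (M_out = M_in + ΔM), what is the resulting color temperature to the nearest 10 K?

M_in = 10⁶/3872 = 258.26 mireds.
M_out = 258.26 + (+211) = 469.26 mireds.
T_out = 10⁶/469.26 = 2131.0 K → 2130 K.

2130 K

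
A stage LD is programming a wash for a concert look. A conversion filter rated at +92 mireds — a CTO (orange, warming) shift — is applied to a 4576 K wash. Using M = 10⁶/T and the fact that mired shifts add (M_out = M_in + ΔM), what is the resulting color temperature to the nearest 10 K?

M_in = 10⁶/4576 = 218.53 mireds.
M_out = 218.53 + (+92) = 310.53 mireds.
T_out = 10⁶/310.53 = 3220.3 K → 3220 K.

3220 K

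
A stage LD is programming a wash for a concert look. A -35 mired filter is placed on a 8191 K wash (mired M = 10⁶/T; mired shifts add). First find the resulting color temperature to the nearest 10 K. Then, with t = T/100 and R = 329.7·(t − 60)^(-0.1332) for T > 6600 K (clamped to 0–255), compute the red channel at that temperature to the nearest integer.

193

M_in = 10⁶/8191 = 122.09; M_out = 122.09 + (-35) = 87.09.
T_out = 10⁶/87.09 = 11483.0 K → 11480 K; t = 114.8.
R = 329.7·(114.8 − 60)^(-0.1332) = 329.7·54.8^(-0.1332) = 329.7·0.58667 = 193.425.
Rounded: 193.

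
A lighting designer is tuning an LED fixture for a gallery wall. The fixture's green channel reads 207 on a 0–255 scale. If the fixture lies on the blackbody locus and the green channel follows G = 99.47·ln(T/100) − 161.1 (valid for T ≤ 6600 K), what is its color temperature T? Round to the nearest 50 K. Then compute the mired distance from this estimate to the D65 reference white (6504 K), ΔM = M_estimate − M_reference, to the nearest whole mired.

ln t = (207 + 161.1) / 99.47 = 3.7006.
t = e^3.7006 = 40.472.
T = 100·t = 4047 K → 4050 K to the nearest 50 K.
M_estimate = 10⁶/4050 = 246.91; M_reference = 10⁶/6504 = 153.75.
ΔM = 246.91 − 153.75 = 93.16 → +93 mireds.

+93 mireds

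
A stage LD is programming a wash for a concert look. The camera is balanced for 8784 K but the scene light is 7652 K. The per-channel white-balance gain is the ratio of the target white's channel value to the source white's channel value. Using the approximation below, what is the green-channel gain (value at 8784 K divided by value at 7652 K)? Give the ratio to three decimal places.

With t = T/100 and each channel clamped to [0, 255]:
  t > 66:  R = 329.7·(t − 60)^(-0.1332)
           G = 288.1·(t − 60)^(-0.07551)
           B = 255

0.961

At 7652 K (t = 76.52):
  G = 288.1·(76.52 − 60)^(-0.07551) = 288.1·16.52^(-0.07551) = 288.1·0.80915 = 233.116.
At 8784 K (t = 87.84):
  G = 288.1·(87.84 − 60)^(-0.07551) = 288.1·27.84^(-0.07551) = 288.1·0.77788 = 224.107.
Gain = 224.107 / 233.116 = 0.9614 → 0.961.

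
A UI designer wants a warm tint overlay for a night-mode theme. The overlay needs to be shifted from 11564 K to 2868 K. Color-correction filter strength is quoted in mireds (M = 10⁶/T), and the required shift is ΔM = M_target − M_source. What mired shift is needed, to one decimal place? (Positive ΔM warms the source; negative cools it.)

M_source = 10⁶/11564 = 86.475; M_target = 10⁶/2868 = 348.675.
ΔM = 348.675 − 86.475 = 262.200 → +262.2 mireds, a warming shift.

+262.2 mireds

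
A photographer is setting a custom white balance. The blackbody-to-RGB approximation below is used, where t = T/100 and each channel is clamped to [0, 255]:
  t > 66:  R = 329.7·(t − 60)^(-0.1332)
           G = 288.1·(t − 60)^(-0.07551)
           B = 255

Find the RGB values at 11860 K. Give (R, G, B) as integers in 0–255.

t = 11860/100 = 118.6; the t > 66 branch applies.
R = 329.7·(118.6 − 60)^(-0.1332) = 329.7·58.6^(-0.1332) = 329.7·0.58145 = 191.706.
G = 288.1·(118.6 − 60)^(-0.07551) = 288.1·58.6^(-0.07551) = 288.1·0.73537 = 211.860.
B = 255 by definition for t > 66.
Rounded: (192, 212, 255).

(192, 212, 255)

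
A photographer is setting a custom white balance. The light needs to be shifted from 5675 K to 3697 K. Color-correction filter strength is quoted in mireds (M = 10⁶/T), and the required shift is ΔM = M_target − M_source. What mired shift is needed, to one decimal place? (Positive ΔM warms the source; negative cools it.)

M_source = 10⁶/5675 = 176.211; M_target = 10⁶/3697 = 270.490.
ΔM = 270.490 − 176.211 = 94.278 → +94.3 mireds, a warming shift.

+94.3 mireds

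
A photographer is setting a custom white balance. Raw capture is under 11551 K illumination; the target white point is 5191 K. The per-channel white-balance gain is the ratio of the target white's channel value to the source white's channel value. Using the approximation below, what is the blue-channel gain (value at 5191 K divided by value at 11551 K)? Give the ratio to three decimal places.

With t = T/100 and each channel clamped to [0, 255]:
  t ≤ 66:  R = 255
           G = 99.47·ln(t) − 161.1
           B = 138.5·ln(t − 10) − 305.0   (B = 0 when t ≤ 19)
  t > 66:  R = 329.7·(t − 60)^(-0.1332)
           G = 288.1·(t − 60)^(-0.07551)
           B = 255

0.833

At 11551 K (t = 115.51):
  B = 255 by definition for t > 66.
At 5191 K (t = 51.91):
  B = 138.5·ln(51.91 − 10) − 305.0 = 138.5·ln 41.91 − 305.0 = 138.5·3.7355 − 305.0 = 212.370.
Gain = 212.370 / 255.000 = 0.8328 → 0.833.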